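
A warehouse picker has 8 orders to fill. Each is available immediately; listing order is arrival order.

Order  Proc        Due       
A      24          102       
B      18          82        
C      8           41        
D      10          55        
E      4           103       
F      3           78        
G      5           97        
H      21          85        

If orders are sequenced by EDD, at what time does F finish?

21

EDD (increasing due date): C D F B H G A E.
C: 0→8
D: 8→18
F: 18→21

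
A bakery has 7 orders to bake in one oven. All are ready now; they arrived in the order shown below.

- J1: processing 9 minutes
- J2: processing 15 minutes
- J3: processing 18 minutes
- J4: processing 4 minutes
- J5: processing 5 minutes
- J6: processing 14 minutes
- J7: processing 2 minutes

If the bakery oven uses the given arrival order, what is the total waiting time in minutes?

237

FIFO (arrival order): J1 J2 J3 J4 J5 J6 J7.
J1: waits 0, runs 0→9
J2: waits 9, runs 9→24
J3: waits 24, runs 24→42
J4: waits 42, runs 42→46
J5: waits 46, runs 46→51
J6: waits 51, runs 51→65
J7: waits 65, runs 65→67
Sum = 0+9+24+42+46+51+65 = 237.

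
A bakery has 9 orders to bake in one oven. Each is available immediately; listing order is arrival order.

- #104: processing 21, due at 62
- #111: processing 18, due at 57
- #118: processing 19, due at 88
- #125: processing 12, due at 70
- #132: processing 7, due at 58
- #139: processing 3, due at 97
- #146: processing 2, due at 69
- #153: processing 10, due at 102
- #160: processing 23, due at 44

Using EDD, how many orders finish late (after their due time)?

6

EDD (increasing due date): #160 #111 #132 #104 #146 #125 #118 #139 #153.
#160: 0→23, due 44, tardiness 0
#111: 23→41, due 57, tardiness 0
#132: 41→48, due 58, tardiness 0
#104: 48→69, due 62, tardiness 7
#146: 69→71, due 69, tardiness 2
#125: 71→83, due 70, tardiness 13
#118: 83→102, due 88, tardiness 14
#139: 102→105, due 97, tardiness 8
#153: 105→115, due 102, tardiness 13
Late orders: 6.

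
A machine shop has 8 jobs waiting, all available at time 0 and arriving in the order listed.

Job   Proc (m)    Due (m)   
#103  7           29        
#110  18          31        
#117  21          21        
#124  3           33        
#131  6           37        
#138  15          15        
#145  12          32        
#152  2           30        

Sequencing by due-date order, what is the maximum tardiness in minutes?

47

EDD (increasing due date): #138 #117 #103 #152 #110 #145 #124 #131.
#138: 0→15, due 15, tardiness 0
#117: 15→36, due 21, tardiness 15
#103: 36→43, due 29, tardiness 14
#152: 43→45, due 30, tardiness 15
#110: 45→63, due 31, tardiness 32
#145: 63→75, due 32, tardiness 43
#124: 75→78, due 33, tardiness 45
#131: 78→84, due 37, tardiness 47
Maximum = 47.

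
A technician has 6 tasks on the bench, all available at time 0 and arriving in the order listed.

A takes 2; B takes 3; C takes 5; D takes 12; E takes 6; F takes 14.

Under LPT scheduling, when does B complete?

40

LPT (decreasing processing time): F D E C B A.
F: 0→14
D: 14→26
E: 26→32
C: 32→37
B: 37→40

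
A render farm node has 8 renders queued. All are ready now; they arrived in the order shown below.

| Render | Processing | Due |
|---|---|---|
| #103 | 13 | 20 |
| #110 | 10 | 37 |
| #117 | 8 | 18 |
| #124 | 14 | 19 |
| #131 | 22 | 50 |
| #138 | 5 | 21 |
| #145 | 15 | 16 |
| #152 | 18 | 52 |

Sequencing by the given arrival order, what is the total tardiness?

FIFO (arrival order): #103 #110 #117 #124 #131 #138 #145 #152.
#103: 0→13, due 20, tardiness 0
#110: 13→23, due 37, tardiness 0
#117: 23→31, due 18, tardiness 13
#124: 31→45, due 19, tardiness 26
#131: 45→67, due 50, tardiness 17
#138: 67→72, due 21, tardiness 51
#145: 72→87, due 16, tardiness 71
#152: 87→105, due 52, tardiness 53
Sum = 0+0+13+26+17+51+71+53 = 231.

231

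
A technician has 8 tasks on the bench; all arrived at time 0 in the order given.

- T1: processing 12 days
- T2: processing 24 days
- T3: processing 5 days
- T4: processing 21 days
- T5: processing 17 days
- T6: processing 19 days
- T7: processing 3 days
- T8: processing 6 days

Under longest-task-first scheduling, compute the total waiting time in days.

LPT (decreasing processing time): T2 T4 T6 T5 T1 T8 T3 T7.
T2: waits 0, runs 0→24
T4: waits 24, runs 24→45
T6: waits 45, runs 45→64
T5: waits 64, runs 64→81
T1: waits 81, runs 81→93
T8: waits 93, runs 93→99
T3: waits 99, runs 99→104
T7: waits 104, runs 104→107
Sum = 0+24+45+64+81+93+99+104 = 510.

510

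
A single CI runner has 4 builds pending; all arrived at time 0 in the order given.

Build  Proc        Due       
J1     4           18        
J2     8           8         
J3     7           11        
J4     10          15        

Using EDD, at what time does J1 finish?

29

EDD (increasing due date): J2 J3 J4 J1.
J2: 0→8
J3: 8→15
J4: 15→25
J1: 25→29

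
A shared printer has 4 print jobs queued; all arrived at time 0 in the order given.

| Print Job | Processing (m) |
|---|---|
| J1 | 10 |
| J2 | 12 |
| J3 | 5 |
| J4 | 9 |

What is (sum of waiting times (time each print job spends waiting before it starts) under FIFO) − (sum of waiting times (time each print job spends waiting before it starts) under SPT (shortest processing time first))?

FIFO (arrival order): J1 J2 J3 J4.
J1: waits 0, runs 0→10
J2: waits 10, runs 10→22
J3: waits 22, runs 22→27
J4: waits 27, runs 27→36
Sum = 0+10+22+27 = 59.
SPT (increasing processing time): J3 J4 J1 J2.
J3: waits 0, runs 0→5
J4: waits 5, runs 5→14
J1: waits 14, runs 14→24
J2: waits 24, runs 24→36
Sum = 0+5+14+24 = 43.
Difference = 59 − 43 = 16.

16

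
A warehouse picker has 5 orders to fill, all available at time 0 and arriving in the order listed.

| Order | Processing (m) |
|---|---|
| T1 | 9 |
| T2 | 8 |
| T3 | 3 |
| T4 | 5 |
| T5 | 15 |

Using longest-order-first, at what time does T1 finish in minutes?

LPT (decreasing processing time): T5 T1 T2 T4 T3.
T5: 0→15
T1: 15→24

24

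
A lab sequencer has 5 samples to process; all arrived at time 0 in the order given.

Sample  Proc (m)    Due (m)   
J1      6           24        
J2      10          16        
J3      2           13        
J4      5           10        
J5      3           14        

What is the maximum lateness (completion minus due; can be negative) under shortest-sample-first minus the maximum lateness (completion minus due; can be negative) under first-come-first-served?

SPT (increasing processing time): J3 J5 J4 J1 J2.
J3: 0→2, due 13, lateness -11
J5: 2→5, due 14, lateness -9
J4: 5→10, due 10, lateness 0
J1: 10→16, due 24, lateness -8
J2: 16→26, due 16, lateness 10
Maximum = 10.
FIFO (arrival order): J1 J2 J3 J4 J5.
J1: 0→6, due 24, lateness -18
J2: 6→16, due 16, lateness 0
J3: 16→18, due 13, lateness 5
J4: 18→23, due 10, lateness 13
J5: 23→26, due 14, lateness 12
Maximum = 13.
Difference = 10 − 13 = -3.

-3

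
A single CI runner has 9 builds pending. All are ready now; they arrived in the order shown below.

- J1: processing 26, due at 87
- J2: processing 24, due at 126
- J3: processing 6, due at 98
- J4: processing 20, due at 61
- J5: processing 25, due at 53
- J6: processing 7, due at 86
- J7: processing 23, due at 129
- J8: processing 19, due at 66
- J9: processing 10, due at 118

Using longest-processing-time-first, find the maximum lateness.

71

LPT (decreasing processing time): J1 J5 J2 J7 J4 J8 J9 J6 J3.
J1: 0→26, due 87, lateness -61
J5: 26→51, due 53, lateness -2
J2: 51→75, due 126, lateness -51
J7: 75→98, due 129, lateness -31
J4: 98→118, due 61, lateness 57
J8: 118→137, due 66, lateness 71
J9: 137→147, due 118, lateness 29
J6: 147→154, due 86, lateness 68
J3: 154→160, due 98, lateness 62
Maximum = 71.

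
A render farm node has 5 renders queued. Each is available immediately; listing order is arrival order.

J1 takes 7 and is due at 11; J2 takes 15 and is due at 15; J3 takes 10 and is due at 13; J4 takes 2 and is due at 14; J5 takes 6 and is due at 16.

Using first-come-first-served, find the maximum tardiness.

24

FIFO (arrival order): J1 J2 J3 J4 J5.
J1: 0→7, due 11, tardiness 0
J2: 7→22, due 15, tardiness 7
J3: 22→32, due 13, tardiness 19
J4: 32→34, due 14, tardiness 20
J5: 34→40, due 16, tardiness 24
Maximum = 24.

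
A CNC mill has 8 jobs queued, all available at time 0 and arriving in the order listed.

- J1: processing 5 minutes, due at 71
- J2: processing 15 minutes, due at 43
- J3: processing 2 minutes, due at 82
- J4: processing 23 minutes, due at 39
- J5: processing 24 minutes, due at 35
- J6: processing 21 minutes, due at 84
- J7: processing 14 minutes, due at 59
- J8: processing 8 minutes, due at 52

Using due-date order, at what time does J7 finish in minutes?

84

EDD (increasing due date): J5 J4 J2 J8 J7 J1 J3 J6.
J5: 0→24
J4: 24→47
J2: 47→62
J8: 62→70
J7: 70→84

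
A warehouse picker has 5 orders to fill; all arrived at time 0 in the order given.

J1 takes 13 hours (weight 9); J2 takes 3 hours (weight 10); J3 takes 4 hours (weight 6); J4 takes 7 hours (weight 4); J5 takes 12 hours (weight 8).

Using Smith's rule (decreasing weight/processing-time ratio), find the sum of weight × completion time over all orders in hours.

664

WSPT (decreasing weight/processing-time ratio): J2 J3 J1 J5 J4.
J2: finishes 3, weight 10, w·C = 30
J3: finishes 7, weight 6, w·C = 42
J1: finishes 20, weight 9, w·C = 180
J5: finishes 32, weight 8, w·C = 256
J4: finishes 39, weight 4, w·C = 156
Sum = 30+42+180+256+156 = 664.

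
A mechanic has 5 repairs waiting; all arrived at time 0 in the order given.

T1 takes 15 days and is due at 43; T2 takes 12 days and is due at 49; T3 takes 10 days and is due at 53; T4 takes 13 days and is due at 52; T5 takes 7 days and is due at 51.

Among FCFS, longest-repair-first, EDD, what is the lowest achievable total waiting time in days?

FIFO (arrival order): T1 T2 T3 T4 T5.
T1: waits 0, runs 0→15
T2: waits 15, runs 15→27
T3: waits 27, runs 27→37
T4: waits 37, runs 37→50
T5: waits 50, runs 50→57
Sum = 0+15+27+37+50 = 129.
LPT (decreasing processing time): T1 T4 T2 T3 T5.
T1: waits 0, runs 0→15
T4: waits 15, runs 15→28
T2: waits 28, runs 28→40
T3: waits 40, runs 40→50
T5: waits 50, runs 50→57
Sum = 0+15+28+40+50 = 133.
EDD (increasing due date): T1 T2 T5 T4 T3.
T1: waits 0, runs 0→15
T2: waits 15, runs 15→27
T5: waits 27, runs 27→34
T4: waits 34, runs 34→47
T3: waits 47, runs 47→57
Sum = 0+15+27+34+47 = 123.
FIFO 129, LPT 133, EDD 123 → minimum 123.

123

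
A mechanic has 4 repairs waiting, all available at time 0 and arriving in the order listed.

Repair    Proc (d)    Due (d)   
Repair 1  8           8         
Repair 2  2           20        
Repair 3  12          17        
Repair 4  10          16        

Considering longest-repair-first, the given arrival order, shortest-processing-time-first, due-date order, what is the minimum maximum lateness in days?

13

LPT (decreasing processing time): Repair 3 Repair 4 Repair 1 Repair 2.
Repair 3: 0→12, due 17, lateness -5
Repair 4: 12→22, due 16, lateness 6
Repair 1: 22→30, due 8, lateness 22
Repair 2: 30→32, due 20, lateness 12
Maximum = 22.
FIFO (arrival order): Repair 1 Repair 2 Repair 3 Repair 4.
Repair 1: 0→8, due 8, lateness 0
Repair 2: 8→10, due 20, lateness -10
Repair 3: 10→22, due 17, lateness 5
Repair 4: 22→32, due 16, lateness 16
Maximum = 16.
SPT (increasing processing time): Repair 2 Repair 1 Repair 4 Repair 3.
Repair 2: 0→2, due 20, lateness -18
Repair 1: 2→10, due 8, lateness 2
Repair 4: 10→20, due 16, lateness 4
Repair 3: 20→32, due 17, lateness 15
Maximum = 15.
EDD (increasing due date): Repair 1 Repair 4 Repair 3 Repair 2.
Repair 1: 0→8, due 8, lateness 0
Repair 4: 8→18, due 16, lateness 2
Repair 3: 18→30, due 17, lateness 13
Repair 2: 30→32, due 20, lateness 12
Maximum = 13.
LPT 22, FIFO 16, SPT 15, EDD 13 → minimum 13.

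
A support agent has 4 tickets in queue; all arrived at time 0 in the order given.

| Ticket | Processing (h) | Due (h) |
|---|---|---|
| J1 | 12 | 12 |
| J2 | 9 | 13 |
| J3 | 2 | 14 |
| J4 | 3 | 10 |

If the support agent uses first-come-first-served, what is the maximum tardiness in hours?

FIFO (arrival order): J1 J2 J3 J4.
J1: 0→12, due 12, tardiness 0
J2: 12→21, due 13, tardiness 8
J3: 21→23, due 14, tardiness 9
J4: 23→26, due 10, tardiness 16
Maximum = 16.

16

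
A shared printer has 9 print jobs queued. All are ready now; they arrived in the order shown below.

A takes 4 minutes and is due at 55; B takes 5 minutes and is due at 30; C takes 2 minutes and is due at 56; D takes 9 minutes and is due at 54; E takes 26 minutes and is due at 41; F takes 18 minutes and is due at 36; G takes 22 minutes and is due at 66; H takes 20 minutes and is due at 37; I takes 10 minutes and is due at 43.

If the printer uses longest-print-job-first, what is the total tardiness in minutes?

384

LPT (decreasing processing time): E G H F I D B A C.
E: 0→26, due 41, tardiness 0
G: 26→48, due 66, tardiness 0
H: 48→68, due 37, tardiness 31
F: 68→86, due 36, tardiness 50
I: 86→96, due 43, tardiness 53
D: 96→105, due 54, tardiness 51
B: 105→110, due 30, tardiness 80
A: 110→114, due 55, tardiness 59
C: 114→116, due 56, tardiness 60
Sum = 0+0+31+50+53+51+80+59+60 = 384.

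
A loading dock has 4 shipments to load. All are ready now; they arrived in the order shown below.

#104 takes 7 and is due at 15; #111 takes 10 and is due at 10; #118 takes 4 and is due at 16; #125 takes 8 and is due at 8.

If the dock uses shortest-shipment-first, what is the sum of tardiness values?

30

SPT (increasing processing time): #118 #104 #125 #111.
#118: 0→4, due 16, tardiness 0
#104: 4→11, due 15, tardiness 0
#125: 11→19, due 8, tardiness 11
#111: 19→29, due 10, tardiness 19
Sum = 0+0+11+19 = 30.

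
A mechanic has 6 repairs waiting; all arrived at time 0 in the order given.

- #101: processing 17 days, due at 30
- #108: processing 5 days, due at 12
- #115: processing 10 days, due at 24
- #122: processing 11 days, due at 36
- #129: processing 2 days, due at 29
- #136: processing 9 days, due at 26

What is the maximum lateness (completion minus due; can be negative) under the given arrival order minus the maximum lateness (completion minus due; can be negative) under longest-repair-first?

-12

FIFO (arrival order): #101 #108 #115 #122 #129 #136.
#101: 0→17, due 30, lateness -13
#108: 17→22, due 12, lateness 10
#115: 22→32, due 24, lateness 8
#122: 32→43, due 36, lateness 7
#129: 43→45, due 29, lateness 16
#136: 45→54, due 26, lateness 28
Maximum = 28.
LPT (decreasing processing time): #101 #122 #115 #136 #108 #129.
#101: 0→17, due 30, lateness -13
#122: 17→28, due 36, lateness -8
#115: 28→38, due 24, lateness 14
#136: 38→47, due 26, lateness 21
#108: 47→52, due 12, lateness 40
#129: 52→54, due 29, lateness 25
Maximum = 40.
Difference = 28 − 40 = -12.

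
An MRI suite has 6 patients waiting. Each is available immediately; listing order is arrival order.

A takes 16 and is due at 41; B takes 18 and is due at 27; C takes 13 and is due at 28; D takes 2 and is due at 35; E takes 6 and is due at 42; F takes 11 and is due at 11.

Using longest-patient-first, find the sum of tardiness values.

LPT (decreasing processing time): B A C F E D.
B: 0→18, due 27, tardiness 0
A: 18→34, due 41, tardiness 0
C: 34→47, due 28, tardiness 19
F: 47→58, due 11, tardiness 47
E: 58→64, due 42, tardiness 22
D: 64→66, due 35, tardiness 31
Sum = 0+0+19+47+22+31 = 119.

119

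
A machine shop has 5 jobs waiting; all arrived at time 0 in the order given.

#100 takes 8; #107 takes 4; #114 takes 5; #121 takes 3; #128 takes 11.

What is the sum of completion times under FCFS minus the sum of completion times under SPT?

15

FIFO (arrival order): #100 #107 #114 #121 #128.
#100: 0→8
#107: 8→12
#114: 12→17
#121: 17→20
#128: 20→31
Sum = 8+12+17+20+31 = 88.
SPT (increasing processing time): #121 #107 #114 #100 #128.
#121: 0→3
#107: 3→7
#114: 7→12
#100: 12→20
#128: 20→31
Sum = 3+7+12+20+31 = 73.
Difference = 88 − 73 = 15.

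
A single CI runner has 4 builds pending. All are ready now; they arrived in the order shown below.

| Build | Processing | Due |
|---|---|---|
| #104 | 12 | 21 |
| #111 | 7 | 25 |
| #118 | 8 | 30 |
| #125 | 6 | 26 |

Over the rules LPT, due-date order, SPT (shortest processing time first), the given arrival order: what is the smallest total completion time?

73

LPT (decreasing processing time): #104 #118 #111 #125.
#104: 0→12
#118: 12→20
#111: 20→27
#125: 27→33
Sum = 12+20+27+33 = 92.
EDD (increasing due date): #104 #111 #125 #118.
#104: 0→12
#111: 12→19
#125: 19→25
#118: 25→33
Sum = 12+19+25+33 = 89.
SPT (increasing processing time): #125 #111 #118 #104.
#125: 0→6
#111: 6→13
#118: 13→21
#104: 21→33
Sum = 6+13+21+33 = 73.
FIFO (arrival order): #104 #111 #118 #125.
#104: 0→12
#111: 12→19
#118: 19→27
#125: 27→33
Sum = 12+19+27+33 = 91.
LPT 92, EDD 89, SPT 73, FIFO 91 → minimum 73.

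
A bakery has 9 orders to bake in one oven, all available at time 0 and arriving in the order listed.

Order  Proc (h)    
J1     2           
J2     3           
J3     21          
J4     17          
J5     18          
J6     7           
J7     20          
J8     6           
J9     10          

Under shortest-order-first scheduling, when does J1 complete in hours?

SPT (increasing processing time): J1 J2 J8 J6 J9 J4 J5 J7 J3.
J1: 0→2

2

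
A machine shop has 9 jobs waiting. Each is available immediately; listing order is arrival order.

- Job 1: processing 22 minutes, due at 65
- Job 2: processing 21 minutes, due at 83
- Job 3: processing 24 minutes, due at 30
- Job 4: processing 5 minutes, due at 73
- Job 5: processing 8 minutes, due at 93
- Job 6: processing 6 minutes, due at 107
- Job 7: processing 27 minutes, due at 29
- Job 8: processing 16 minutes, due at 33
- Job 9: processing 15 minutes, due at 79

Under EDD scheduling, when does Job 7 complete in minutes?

27

EDD (increasing due date): Job 7 Job 3 Job 8 Job 1 Job 4 Job 9 Job 2 Job 5 Job 6.
Job 7: 0→27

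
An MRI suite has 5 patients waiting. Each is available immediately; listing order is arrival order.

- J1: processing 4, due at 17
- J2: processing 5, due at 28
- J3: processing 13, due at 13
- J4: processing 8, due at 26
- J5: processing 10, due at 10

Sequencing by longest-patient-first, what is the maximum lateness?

23

LPT (decreasing processing time): J3 J5 J4 J2 J1.
J3: 0→13, due 13, lateness 0
J5: 13→23, due 10, lateness 13
J4: 23→31, due 26, lateness 5
J2: 31→36, due 28, lateness 8
J1: 36→40, due 17, lateness 23
Maximum = 23.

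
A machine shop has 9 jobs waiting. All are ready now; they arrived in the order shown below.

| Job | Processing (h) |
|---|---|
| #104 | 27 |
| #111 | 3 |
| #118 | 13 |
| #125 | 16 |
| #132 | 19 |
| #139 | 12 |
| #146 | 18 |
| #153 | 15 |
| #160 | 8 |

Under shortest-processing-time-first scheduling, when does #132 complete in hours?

104

SPT (increasing processing time): #111 #160 #139 #118 #153 #125 #146 #132 #104.
#111: 0→3
#160: 3→11
#139: 11→23
#118: 23→36
#153: 36→51
#125: 51→67
#146: 67→85
#132: 85→104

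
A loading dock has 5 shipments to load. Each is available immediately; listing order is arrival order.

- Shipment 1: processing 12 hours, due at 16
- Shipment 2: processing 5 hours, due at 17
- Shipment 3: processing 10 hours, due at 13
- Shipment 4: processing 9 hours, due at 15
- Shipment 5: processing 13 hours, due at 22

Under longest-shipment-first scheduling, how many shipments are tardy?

4

LPT (decreasing processing time): Shipment 5 Shipment 1 Shipment 3 Shipment 4 Shipment 2.
Shipment 5: 0→13, due 22, tardiness 0
Shipment 1: 13→25, due 16, tardiness 9
Shipment 3: 25→35, due 13, tardiness 22
Shipment 4: 35→44, due 15, tardiness 29
Shipment 2: 44→49, due 17, tardiness 32
Late shipments: 4.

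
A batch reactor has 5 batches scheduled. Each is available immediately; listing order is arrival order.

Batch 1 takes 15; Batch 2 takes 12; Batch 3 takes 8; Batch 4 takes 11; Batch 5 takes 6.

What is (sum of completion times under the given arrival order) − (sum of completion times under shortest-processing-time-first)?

FIFO (arrival order): Batch 1 Batch 2 Batch 3 Batch 4 Batch 5.
Batch 1: 0→15
Batch 2: 15→27
Batch 3: 27→35
Batch 4: 35→46
Batch 5: 46→52
Sum = 15+27+35+46+52 = 175.
SPT (increasing processing time): Batch 5 Batch 3 Batch 4 Batch 2 Batch 1.
Batch 5: 0→6
Batch 3: 6→14
Batch 4: 14→25
Batch 2: 25→37
Batch 1: 37→52
Sum = 6+14+25+37+52 = 134.
Difference = 175 − 134 = 41.

41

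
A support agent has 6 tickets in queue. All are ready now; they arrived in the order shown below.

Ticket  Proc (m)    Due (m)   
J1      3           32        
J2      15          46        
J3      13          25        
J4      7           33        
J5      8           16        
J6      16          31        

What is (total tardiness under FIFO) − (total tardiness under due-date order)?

28

FIFO (arrival order): J1 J2 J3 J4 J5 J6.
J1: 0→3, due 32, tardiness 0
J2: 3→18, due 46, tardiness 0
J3: 18→31, due 25, tardiness 6
J4: 31→38, due 33, tardiness 5
J5: 38→46, due 16, tardiness 30
J6: 46→62, due 31, tardiness 31
Sum = 0+0+6+5+30+31 = 72.
EDD (increasing due date): J5 J3 J6 J1 J4 J2.
J5: 0→8, due 16, tardiness 0
J3: 8→21, due 25, tardiness 0
J6: 21→37, due 31, tardiness 6
J1: 37→40, due 32, tardiness 8
J4: 40→47, due 33, tardiness 14
J2: 47→62, due 46, tardiness 16
Sum = 0+0+6+8+14+16 = 44.
Difference = 72 − 44 = 28.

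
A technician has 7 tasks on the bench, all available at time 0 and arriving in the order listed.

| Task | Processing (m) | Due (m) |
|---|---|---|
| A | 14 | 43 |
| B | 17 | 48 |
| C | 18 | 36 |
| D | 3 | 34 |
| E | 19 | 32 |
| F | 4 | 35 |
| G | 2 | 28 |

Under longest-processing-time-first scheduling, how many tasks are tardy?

6

LPT (decreasing processing time): E C B A F D G.
E: 0→19, due 32, tardiness 0
C: 19→37, due 36, tardiness 1
B: 37→54, due 48, tardiness 6
A: 54→68, due 43, tardiness 25
F: 68→72, due 35, tardiness 37
D: 72→75, due 34, tardiness 41
G: 75→77, due 28, tardiness 49
Late tasks: 6.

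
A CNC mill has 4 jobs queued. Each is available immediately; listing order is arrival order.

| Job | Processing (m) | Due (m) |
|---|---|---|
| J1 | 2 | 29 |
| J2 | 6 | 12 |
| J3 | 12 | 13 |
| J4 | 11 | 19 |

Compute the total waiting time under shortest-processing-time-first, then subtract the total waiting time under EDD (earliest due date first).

-24

SPT (increasing processing time): J1 J2 J4 J3.
J1: waits 0, runs 0→2
J2: waits 2, runs 2→8
J4: waits 8, runs 8→19
J3: waits 19, runs 19→31
Sum = 0+2+8+19 = 29.
EDD (increasing due date): J2 J3 J4 J1.
J2: waits 0, runs 0→6
J3: waits 6, runs 6→18
J4: waits 18, runs 18→29
J1: waits 29, runs 29→31
Sum = 0+6+18+29 = 53.
Difference = 29 − 53 = -24.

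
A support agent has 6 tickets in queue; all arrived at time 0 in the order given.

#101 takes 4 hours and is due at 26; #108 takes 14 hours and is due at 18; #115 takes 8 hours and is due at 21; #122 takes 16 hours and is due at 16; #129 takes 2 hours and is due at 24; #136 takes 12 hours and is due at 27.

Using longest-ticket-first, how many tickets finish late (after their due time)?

LPT (decreasing processing time): #122 #108 #136 #115 #101 #129.
#122: 0→16, due 16, tardiness 0
#108: 16→30, due 18, tardiness 12
#136: 30→42, due 27, tardiness 15
#115: 42→50, due 21, tardiness 29
#101: 50→54, due 26, tardiness 28
#129: 54→56, due 24, tardiness 32
Late tickets: 5.

5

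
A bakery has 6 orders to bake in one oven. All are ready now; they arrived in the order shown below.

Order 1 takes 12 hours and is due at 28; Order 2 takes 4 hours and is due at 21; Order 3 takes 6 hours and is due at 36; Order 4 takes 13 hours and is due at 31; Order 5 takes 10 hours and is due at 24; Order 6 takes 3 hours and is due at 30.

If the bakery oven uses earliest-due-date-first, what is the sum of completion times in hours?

163

EDD (increasing due date): Order 2 Order 5 Order 1 Order 6 Order 4 Order 3.
Order 2: 0→4
Order 5: 4→14
Order 1: 14→26
Order 6: 26→29
Order 4: 29→42
Order 3: 42→48
Sum = 4+14+26+29+42+48 = 163.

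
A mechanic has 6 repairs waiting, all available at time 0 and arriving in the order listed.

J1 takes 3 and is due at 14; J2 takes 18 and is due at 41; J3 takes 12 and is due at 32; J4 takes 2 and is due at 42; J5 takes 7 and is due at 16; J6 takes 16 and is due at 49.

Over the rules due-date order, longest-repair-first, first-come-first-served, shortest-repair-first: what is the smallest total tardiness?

EDD (increasing due date): J1 J5 J3 J2 J4 J6.
J1: 0→3, due 14, tardiness 0
J5: 3→10, due 16, tardiness 0
J3: 10→22, due 32, tardiness 0
J2: 22→40, due 41, tardiness 0
J4: 40→42, due 42, tardiness 0
J6: 42→58, due 49, tardiness 9
Sum = 0+0+0+0+0+9 = 9.
LPT (decreasing processing time): J2 J6 J3 J5 J1 J4.
J2: 0→18, due 41, tardiness 0
J6: 18→34, due 49, tardiness 0
J3: 34→46, due 32, tardiness 14
J5: 46→53, due 16, tardiness 37
J1: 53→56, due 14, tardiness 42
J4: 56→58, due 42, tardiness 16
Sum = 0+0+14+37+42+16 = 109.
FIFO (arrival order): J1 J2 J3 J4 J5 J6.
J1: 0→3, due 14, tardiness 0
J2: 3→21, due 41, tardiness 0
J3: 21→33, due 32, tardiness 1
J4: 33→35, due 42, tardiness 0
J5: 35→42, due 16, tardiness 26
J6: 42→58, due 49, tardiness 9
Sum = 0+0+1+0+26+9 = 36.
SPT (increasing processing time): J4 J1 J5 J3 J6 J2.
J4: 0→2, due 42, tardiness 0
J1: 2→5, due 14, tardiness 0
J5: 5→12, due 16, tardiness 0
J3: 12→24, due 32, tardiness 0
J6: 24→40, due 49, tardiness 0
J2: 40→58, due 41, tardiness 17
Sum = 0+0+0+0+0+17 = 17.
EDD 9, LPT 109, FIFO 36, SPT 17 → minimum 9.

9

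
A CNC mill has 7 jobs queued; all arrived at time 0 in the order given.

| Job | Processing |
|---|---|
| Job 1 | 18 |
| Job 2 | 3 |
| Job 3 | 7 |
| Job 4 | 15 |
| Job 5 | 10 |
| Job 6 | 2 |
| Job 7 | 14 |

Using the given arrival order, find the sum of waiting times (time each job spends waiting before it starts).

218

FIFO (arrival order): Job 1 Job 2 Job 3 Job 4 Job 5 Job 6 Job 7.
Job 1: waits 0, runs 0→18
Job 2: waits 18, runs 18→21
Job 3: waits 21, runs 21→28
Job 4: waits 28, runs 28→43
Job 5: waits 43, runs 43→53
Job 6: waits 53, runs 53→55
Job 7: waits 55, runs 55→69
Sum = 0+18+21+28+43+53+55 = 218.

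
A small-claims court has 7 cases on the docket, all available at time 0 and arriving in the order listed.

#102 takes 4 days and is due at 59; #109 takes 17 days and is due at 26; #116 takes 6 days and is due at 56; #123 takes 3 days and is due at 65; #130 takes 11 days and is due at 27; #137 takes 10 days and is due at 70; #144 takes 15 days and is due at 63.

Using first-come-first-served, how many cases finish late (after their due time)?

2

FIFO (arrival order): #102 #109 #116 #123 #130 #137 #144.
#102: 0→4, due 59, tardiness 0
#109: 4→21, due 26, tardiness 0
#116: 21→27, due 56, tardiness 0
#123: 27→30, due 65, tardiness 0
#130: 30→41, due 27, tardiness 14
#137: 41→51, due 70, tardiness 0
#144: 51→66, due 63, tardiness 3
Late cases: 2.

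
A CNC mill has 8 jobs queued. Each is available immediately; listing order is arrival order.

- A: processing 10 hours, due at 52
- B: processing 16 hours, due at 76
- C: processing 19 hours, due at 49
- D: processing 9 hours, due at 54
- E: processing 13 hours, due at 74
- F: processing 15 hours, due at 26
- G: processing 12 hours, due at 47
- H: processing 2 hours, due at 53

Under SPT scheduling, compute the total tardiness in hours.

83

SPT (increasing processing time): H D A G E F B C.
H: 0→2, due 53, tardiness 0
D: 2→11, due 54, tardiness 0
A: 11→21, due 52, tardiness 0
G: 21→33, due 47, tardiness 0
E: 33→46, due 74, tardiness 0
F: 46→61, due 26, tardiness 35
B: 61→77, due 76, tardiness 1
C: 77→96, due 49, tardiness 47
Sum = 0+0+0+0+0+35+1+47 = 83.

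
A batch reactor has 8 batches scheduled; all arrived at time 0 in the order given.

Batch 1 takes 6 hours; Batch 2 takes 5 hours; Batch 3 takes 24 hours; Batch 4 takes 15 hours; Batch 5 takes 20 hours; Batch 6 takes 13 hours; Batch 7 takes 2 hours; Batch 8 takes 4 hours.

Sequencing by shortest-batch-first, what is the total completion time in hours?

265

SPT (increasing processing time): Batch 7 Batch 8 Batch 2 Batch 1 Batch 6 Batch 4 Batch 5 Batch 3.
Batch 7: 0→2
Batch 8: 2→6
Batch 2: 6→11
Batch 1: 11→17
Batch 6: 17→30
Batch 4: 30→45
Batch 5: 45→65
Batch 3: 65→89
Sum = 2+6+11+17+30+45+65+89 = 265.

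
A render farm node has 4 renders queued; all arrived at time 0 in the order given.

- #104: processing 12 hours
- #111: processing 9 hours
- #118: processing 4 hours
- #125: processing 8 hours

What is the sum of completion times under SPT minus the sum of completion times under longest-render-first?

SPT (increasing processing time): #118 #125 #111 #104.
#118: 0→4
#125: 4→12
#111: 12→21
#104: 21→33
Sum = 4+12+21+33 = 70.
LPT (decreasing processing time): #104 #111 #125 #118.
#104: 0→12
#111: 12→21
#125: 21→29
#118: 29→33
Sum = 12+21+29+33 = 95.
Difference = 70 − 95 = -25.

-25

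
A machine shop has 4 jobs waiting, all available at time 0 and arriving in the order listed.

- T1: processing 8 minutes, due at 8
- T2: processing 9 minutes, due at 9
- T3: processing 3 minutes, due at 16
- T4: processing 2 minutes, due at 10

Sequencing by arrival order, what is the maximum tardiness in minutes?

FIFO (arrival order): T1 T2 T3 T4.
T1: 0→8, due 8, tardiness 0
T2: 8→17, due 9, tardiness 8
T3: 17→20, due 16, tardiness 4
T4: 20→22, due 10, tardiness 12
Maximum = 12.

12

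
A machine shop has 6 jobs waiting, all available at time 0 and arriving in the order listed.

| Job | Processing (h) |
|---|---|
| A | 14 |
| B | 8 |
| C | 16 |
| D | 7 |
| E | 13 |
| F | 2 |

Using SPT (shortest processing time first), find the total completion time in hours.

162

SPT (increasing processing time): F D B E A C.
F: 0→2
D: 2→9
B: 9→17
E: 17→30
A: 30→44
C: 44→60
Sum = 2+9+17+30+44+60 = 162.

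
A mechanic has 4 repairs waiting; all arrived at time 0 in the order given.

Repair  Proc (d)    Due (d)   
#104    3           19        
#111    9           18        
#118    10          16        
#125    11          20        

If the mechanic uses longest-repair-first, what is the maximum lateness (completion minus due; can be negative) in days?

14

LPT (decreasing processing time): #125 #118 #111 #104.
#125: 0→11, due 20, lateness -9
#118: 11→21, due 16, lateness 5
#111: 21→30, due 18, lateness 12
#104: 30→33, due 19, lateness 14
Maximum = 14.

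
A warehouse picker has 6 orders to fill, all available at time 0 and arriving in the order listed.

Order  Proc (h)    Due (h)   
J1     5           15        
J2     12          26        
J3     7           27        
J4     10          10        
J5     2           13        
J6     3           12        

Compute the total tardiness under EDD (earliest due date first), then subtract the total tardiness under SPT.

EDD (increasing due date): J4 J6 J5 J1 J2 J3.
J4: 0→10, due 10, tardiness 0
J6: 10→13, due 12, tardiness 1
J5: 13→15, due 13, tardiness 2
J1: 15→20, due 15, tardiness 5
J2: 20→32, due 26, tardiness 6
J3: 32→39, due 27, tardiness 12
Sum = 0+1+2+5+6+12 = 26.
SPT (increasing processing time): J5 J6 J1 J3 J4 J2.
J5: 0→2, due 13, tardiness 0
J6: 2→5, due 12, tardiness 0
J1: 5→10, due 15, tardiness 0
J3: 10→17, due 27, tardiness 0
J4: 17→27, due 10, tardiness 17
J2: 27→39, due 26, tardiness 13
Sum = 0+0+0+0+17+13 = 30.
Difference = 26 − 30 = -4.

-4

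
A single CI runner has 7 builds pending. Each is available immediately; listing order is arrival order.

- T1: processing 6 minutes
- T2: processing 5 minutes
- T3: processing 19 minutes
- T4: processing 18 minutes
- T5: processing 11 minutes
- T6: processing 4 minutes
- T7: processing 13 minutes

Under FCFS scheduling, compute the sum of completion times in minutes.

293

FIFO (arrival order): T1 T2 T3 T4 T5 T6 T7.
T1: 0→6
T2: 6→11
T3: 11→30
T4: 30→48
T5: 48→59
T6: 59→63
T7: 63→76
Sum = 6+11+30+48+59+63+76 = 293.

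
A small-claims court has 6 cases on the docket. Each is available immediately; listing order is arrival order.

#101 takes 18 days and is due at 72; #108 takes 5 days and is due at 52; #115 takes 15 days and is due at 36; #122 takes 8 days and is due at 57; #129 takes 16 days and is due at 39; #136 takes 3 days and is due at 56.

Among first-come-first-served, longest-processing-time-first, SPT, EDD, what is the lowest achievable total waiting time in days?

105

FIFO (arrival order): #101 #108 #115 #122 #129 #136.
#101: waits 0, runs 0→18
#108: waits 18, runs 18→23
#115: waits 23, runs 23→38
#122: waits 38, runs 38→46
#129: waits 46, runs 46→62
#136: waits 62, runs 62→65
Sum = 0+18+23+38+46+62 = 187.
LPT (decreasing processing time): #101 #129 #115 #122 #108 #136.
#101: waits 0, runs 0→18
#129: waits 18, runs 18→34
#115: waits 34, runs 34→49
#122: waits 49, runs 49→57
#108: waits 57, runs 57→62
#136: waits 62, runs 62→65
Sum = 0+18+34+49+57+62 = 220.
SPT (increasing processing time): #136 #108 #122 #115 #129 #101.
#136: waits 0, runs 0→3
#108: waits 3, runs 3→8
#122: waits 8, runs 8→16
#115: waits 16, runs 16→31
#129: waits 31, runs 31→47
#101: waits 47, runs 47→65
Sum = 0+3+8+16+31+47 = 105.
EDD (increasing due date): #115 #129 #108 #136 #122 #101.
#115: waits 0, runs 0→15
#129: waits 15, runs 15→31
#108: waits 31, runs 31→36
#136: waits 36, runs 36→39
#122: waits 39, runs 39→47
#101: waits 47, runs 47→65
Sum = 0+15+31+36+39+47 = 168.
FIFO 187, LPT 220, SPT 105, EDD 168 → minimum 105.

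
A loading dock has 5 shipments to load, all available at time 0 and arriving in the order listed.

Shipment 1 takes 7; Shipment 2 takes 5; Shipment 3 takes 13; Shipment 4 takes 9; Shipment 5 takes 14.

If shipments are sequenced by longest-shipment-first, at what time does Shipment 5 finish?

14

LPT (decreasing processing time): Shipment 5 Shipment 3 Shipment 4 Shipment 1 Shipment 2.
Shipment 5: 0→14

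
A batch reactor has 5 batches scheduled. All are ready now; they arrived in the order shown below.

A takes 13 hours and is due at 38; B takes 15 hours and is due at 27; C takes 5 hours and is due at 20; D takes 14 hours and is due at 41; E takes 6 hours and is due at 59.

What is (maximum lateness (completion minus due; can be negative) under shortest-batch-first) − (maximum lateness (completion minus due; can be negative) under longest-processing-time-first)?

-7

SPT (increasing processing time): C E A D B.
C: 0→5, due 20, lateness -15
E: 5→11, due 59, lateness -48
A: 11→24, due 38, lateness -14
D: 24→38, due 41, lateness -3
B: 38→53, due 27, lateness 26
Maximum = 26.
LPT (decreasing processing time): B D A E C.
B: 0→15, due 27, lateness -12
D: 15→29, due 41, lateness -12
A: 29→42, due 38, lateness 4
E: 42→48, due 59, lateness -11
C: 48→53, due 20, lateness 33
Maximum = 33.
Difference = 26 − 33 = -7.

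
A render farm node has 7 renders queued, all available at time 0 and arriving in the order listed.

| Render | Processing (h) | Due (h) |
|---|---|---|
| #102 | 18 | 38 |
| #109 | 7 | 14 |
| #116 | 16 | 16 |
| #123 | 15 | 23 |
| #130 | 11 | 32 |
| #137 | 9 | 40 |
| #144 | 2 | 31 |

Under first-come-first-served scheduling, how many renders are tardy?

6

FIFO (arrival order): #102 #109 #116 #123 #130 #137 #144.
#102: 0→18, due 38, tardiness 0
#109: 18→25, due 14, tardiness 11
#116: 25→41, due 16, tardiness 25
#123: 41→56, due 23, tardiness 33
#130: 56→67, due 32, tardiness 35
#137: 67→76, due 40, tardiness 36
#144: 76→78, due 31, tardiness 47
Late renders: 6.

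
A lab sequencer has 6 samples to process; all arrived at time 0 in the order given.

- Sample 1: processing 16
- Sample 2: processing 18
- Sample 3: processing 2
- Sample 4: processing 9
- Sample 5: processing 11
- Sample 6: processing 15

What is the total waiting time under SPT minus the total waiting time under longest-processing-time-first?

SPT (increasing processing time): Sample 3 Sample 4 Sample 5 Sample 6 Sample 1 Sample 2.
Sample 3: waits 0, runs 0→2
Sample 4: waits 2, runs 2→11
Sample 5: waits 11, runs 11→22
Sample 6: waits 22, runs 22→37
Sample 1: waits 37, runs 37→53
Sample 2: waits 53, runs 53→71
Sum = 0+2+11+22+37+53 = 125.
LPT (decreasing processing time): Sample 2 Sample 1 Sample 6 Sample 5 Sample 4 Sample 3.
Sample 2: waits 0, runs 0→18
Sample 1: waits 18, runs 18→34
Sample 6: waits 34, runs 34→49
Sample 5: waits 49, runs 49→60
Sample 4: waits 60, runs 60→69
Sample 3: waits 69, runs 69→71
Sum = 0+18+34+49+60+69 = 230.
Difference = 125 − 230 = -105.

-105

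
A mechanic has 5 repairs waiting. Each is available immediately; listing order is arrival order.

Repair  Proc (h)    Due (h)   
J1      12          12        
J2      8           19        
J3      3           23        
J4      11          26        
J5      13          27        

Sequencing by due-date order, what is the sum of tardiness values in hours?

29

EDD (increasing due date): J1 J2 J3 J4 J5.
J1: 0→12, due 12, tardiness 0
J2: 12→20, due 19, tardiness 1
J3: 20→23, due 23, tardiness 0
J4: 23→34, due 26, tardiness 8
J5: 34→47, due 27, tardiness 20
Sum = 0+1+0+8+20 = 29.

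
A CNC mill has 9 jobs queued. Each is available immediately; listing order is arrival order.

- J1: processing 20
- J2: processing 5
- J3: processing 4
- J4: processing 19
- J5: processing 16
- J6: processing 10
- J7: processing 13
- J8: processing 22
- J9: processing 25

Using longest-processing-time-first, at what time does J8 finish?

LPT (decreasing processing time): J9 J8 J1 J4 J5 J7 J6 J2 J3.
J9: 0→25
J8: 25→47

47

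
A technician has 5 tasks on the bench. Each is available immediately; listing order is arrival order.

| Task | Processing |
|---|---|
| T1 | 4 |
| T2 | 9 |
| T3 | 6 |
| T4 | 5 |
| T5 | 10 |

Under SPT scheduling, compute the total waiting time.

SPT (increasing processing time): T1 T4 T3 T2 T5.
T1: waits 0, runs 0→4
T4: waits 4, runs 4→9
T3: waits 9, runs 9→15
T2: waits 15, runs 15→24
T5: waits 24, runs 24→34
Sum = 0+4+9+15+24 = 52.

52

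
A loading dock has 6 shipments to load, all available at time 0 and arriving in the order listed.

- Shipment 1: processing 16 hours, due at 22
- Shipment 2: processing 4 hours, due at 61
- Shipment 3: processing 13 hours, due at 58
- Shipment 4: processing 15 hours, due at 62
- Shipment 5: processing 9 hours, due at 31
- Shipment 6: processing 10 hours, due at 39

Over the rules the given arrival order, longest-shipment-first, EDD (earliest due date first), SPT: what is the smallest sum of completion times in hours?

194

FIFO (arrival order): Shipment 1 Shipment 2 Shipment 3 Shipment 4 Shipment 5 Shipment 6.
Shipment 1: 0→16
Shipment 2: 16→20
Shipment 3: 20→33
Shipment 4: 33→48
Shipment 5: 48→57
Shipment 6: 57→67
Sum = 16+20+33+48+57+67 = 241.
LPT (decreasing processing time): Shipment 1 Shipment 4 Shipment 3 Shipment 6 Shipment 5 Shipment 2.
Shipment 1: 0→16
Shipment 4: 16→31
Shipment 3: 31→44
Shipment 6: 44→54
Shipment 5: 54→63
Shipment 2: 63→67
Sum = 16+31+44+54+63+67 = 275.
EDD (increasing due date): Shipment 1 Shipment 5 Shipment 6 Shipment 3 Shipment 2 Shipment 4.
Shipment 1: 0→16
Shipment 5: 16→25
Shipment 6: 25→35
Shipment 3: 35→48
Shipment 2: 48→52
Shipment 4: 52→67
Sum = 16+25+35+48+52+67 = 243.
SPT (increasing processing time): Shipment 2 Shipment 5 Shipment 6 Shipment 3 Shipment 4 Shipment 1.
Shipment 2: 0→4
Shipment 5: 4→13
Shipment 6: 13→23
Shipment 3: 23→36
Shipment 4: 36→51
Shipment 1: 51→67
Sum = 4+13+23+36+51+67 = 194.
FIFO 241, LPT 275, EDD 243, SPT 194 → minimum 194.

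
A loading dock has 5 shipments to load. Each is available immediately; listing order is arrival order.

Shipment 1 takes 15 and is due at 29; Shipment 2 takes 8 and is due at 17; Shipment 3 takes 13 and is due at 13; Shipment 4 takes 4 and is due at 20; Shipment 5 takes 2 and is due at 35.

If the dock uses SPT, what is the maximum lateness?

SPT (increasing processing time): Shipment 5 Shipment 4 Shipment 2 Shipment 3 Shipment 1.
Shipment 5: 0→2, due 35, lateness -33
Shipment 4: 2→6, due 20, lateness -14
Shipment 2: 6→14, due 17, lateness -3
Shipment 3: 14→27, due 13, lateness 14
Shipment 1: 27→42, due 29, lateness 13
Maximum = 14.

14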